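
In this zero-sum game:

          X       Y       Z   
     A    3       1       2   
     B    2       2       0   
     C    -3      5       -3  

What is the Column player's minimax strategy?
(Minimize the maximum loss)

Column should play Z, value = 2

Work:
Column player minimizes Row's maximum payoff:
Column X: max payoff to Row = 3
Column Y: max payoff to Row = 5
Column Z: max payoff to Row = 2
Minimum is 2, achieved by column Z.
Minimax strategy: Z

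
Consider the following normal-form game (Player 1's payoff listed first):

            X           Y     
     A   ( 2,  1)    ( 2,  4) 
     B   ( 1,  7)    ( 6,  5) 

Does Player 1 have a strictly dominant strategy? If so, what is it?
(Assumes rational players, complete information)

No strictly dominant strategy exists for Player 1

Work:
A strategy strictly dominates another if it gives a strictly higher payoff against every opponent action. Compare each pair of P1's strategies column-by-column:
  A vs B: [2 vs 1, 2 vs 6] → A does not strictly dominate B (column Y: 2 ≤ 6)
  B vs A: [1 vs 2, 6 vs 2] → B does not strictly dominate A (column X: 1 ≤ 2)
No single strategy strictly dominates all others → no strictly dominant strategy.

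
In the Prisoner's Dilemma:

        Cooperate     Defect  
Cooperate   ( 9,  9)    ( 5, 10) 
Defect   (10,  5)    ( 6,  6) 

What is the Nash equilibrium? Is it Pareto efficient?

(Defect, Defect) is NE; not Pareto efficient

Work:
Defect dominates Cooperate for both players:
If P2 cooperates: Defect (10) > Cooperate (9)
If P2 defects: Defect (6) > Cooperate (5)
NE: (Defect, Defect) with payoff (6, 6)
But (Cooperate, Cooperate) = (9, 9) Pareto dominates (6, 6)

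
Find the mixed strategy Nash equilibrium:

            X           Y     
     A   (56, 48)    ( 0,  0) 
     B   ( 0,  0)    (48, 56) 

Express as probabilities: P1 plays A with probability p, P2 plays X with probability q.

p = 0.5385, q = 0.4615

Work:
Find probabilities that make opponent indifferent:
P2 chooses q to make P1 indifferent between A and B
P1 chooses p to make P2 indifferent between X and Y
Mixed NE: P1 plays (A: 0.5385, B: 0.4615), P2 plays (X: 0.4615, Y: 0.5385)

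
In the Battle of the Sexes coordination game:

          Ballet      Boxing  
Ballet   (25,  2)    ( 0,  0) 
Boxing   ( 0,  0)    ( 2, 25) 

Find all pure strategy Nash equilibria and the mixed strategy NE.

Pure NE: (Ballet, Ballet) and (Boxing, Boxing); Mixed NE: p = 0.9259, q = 0.0741

Work:
Check pure NE:
(Ballet, Ballet): (25, 2) - no unilateral deviation beneficial
(Boxing, Boxing): (2, 25) - no unilateral deviation beneficial
Mixed NE: P1 plays Ballet with p = 0.9259, P2 plays Ballet with q = 0.0741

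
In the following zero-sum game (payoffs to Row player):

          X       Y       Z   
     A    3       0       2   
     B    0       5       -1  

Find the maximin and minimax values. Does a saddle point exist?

Maximin = 0, Minimax = 2, Saddle: False

Work:
Row minimums: [0, -1] → maximin = 0
Column maximums: [3, 5, 2] → minimax = 2
No saddle point (maximin ≠ minimax). Mixed strategy needed.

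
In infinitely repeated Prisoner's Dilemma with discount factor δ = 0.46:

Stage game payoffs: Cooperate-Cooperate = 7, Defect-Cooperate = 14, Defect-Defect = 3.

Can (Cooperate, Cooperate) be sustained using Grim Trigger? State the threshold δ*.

δ* = 0.6364; since δ = 0.46 < 0.6364, cooperation cannot be sustained

Work:
For Grim Trigger:
Cooperate forever: 7/(1-δ)
Defect then punished: 14 + 3·δ/(1-δ)
Need: 7/(1-δ) ≥ 14 + 3·δ/(1-δ)
Solving: δ ≥ (T-R)/(T-P) = (14-7)/(14-3) = 0.6364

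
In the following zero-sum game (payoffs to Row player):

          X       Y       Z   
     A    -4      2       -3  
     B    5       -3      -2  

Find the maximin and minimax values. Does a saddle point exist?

Maximin = -3, Minimax = -2, Saddle: False

Work:
Row minimums: [-4, -3] → maximin = -3
Column maximums: [5, 2, -2] → minimax = -2
No saddle point (maximin ≠ minimax). Mixed strategy needed.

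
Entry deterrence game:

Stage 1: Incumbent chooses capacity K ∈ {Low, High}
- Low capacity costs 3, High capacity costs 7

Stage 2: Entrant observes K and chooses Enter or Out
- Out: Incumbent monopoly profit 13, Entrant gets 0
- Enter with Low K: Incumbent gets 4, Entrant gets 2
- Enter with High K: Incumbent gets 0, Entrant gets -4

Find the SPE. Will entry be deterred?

SPE: (High, Enter|Low, Out|High); Entry deterred. Incumbent net profit = 6

Work:
After Low K: Entrant enters (2 > 0)
After High K: Entrant stays out (-4 < 0)
Incumbent: Low → 4−3=1, High → 13−7=6
Incumbent chooses High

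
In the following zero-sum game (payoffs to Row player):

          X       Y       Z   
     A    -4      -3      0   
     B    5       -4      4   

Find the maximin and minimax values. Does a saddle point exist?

Maximin = -4, Minimax = -3, Saddle: False

Work:
Row minimums: [-4, -4] → maximin = -4
Column maximums: [5, -3, 4] → minimax = -3
No saddle point (maximin ≠ minimax). Mixed strategy needed.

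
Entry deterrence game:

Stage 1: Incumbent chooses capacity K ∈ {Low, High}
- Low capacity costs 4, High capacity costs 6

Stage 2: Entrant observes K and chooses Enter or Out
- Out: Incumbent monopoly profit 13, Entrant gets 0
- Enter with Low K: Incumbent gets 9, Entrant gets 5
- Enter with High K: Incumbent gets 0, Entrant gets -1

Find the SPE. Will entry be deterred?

SPE: (High, Enter|Low, Out|High); Entry deterred. Incumbent net profit = 7

Work:
After Low K: Entrant enters (5 > 0)
After High K: Entrant stays out (-1 < 0)
Incumbent: Low → 9−4=5, High → 13−6=7
Incumbent chooses High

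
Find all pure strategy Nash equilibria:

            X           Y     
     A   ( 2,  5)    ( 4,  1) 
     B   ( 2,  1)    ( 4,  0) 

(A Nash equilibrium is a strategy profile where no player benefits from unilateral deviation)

Nash equilibrium: (A, X), (B, X)

Work:
Best responses:
  P1 vs X: payoffs [2, 2] → best response A/B (payoff 2)
  P1 vs Y: payoffs [4, 4] → best response A/B (payoff 4)
  P2 vs A: payoffs [5, 1] → best response X (payoff 5)
  P2 vs B: payoffs [1, 0] → best response X (payoff 1)
Mutual best responses: (A,X), (B,X) → Nash equilibria.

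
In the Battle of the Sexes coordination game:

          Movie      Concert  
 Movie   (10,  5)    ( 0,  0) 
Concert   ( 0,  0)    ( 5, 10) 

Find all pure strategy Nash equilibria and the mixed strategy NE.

Pure NE: (Movie, Movie) and (Concert, Concert); Mixed NE: p = 0.6667, q = 0.3333

Work:
Check pure NE:
(Movie, Movie): (10, 5) - no unilateral deviation beneficial
(Concert, Concert): (5, 10) - no unilateral deviation beneficial
Mixed NE: P1 plays Movie with p = 0.6667, P2 plays Movie with q = 0.3333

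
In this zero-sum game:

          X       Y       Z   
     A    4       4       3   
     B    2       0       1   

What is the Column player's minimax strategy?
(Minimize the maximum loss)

Column should play Z, value = 3

Work:
Column player minimizes Row's maximum payoff:
Column X: max payoff to Row = 4
Column Y: max payoff to Row = 4
Column Z: max payoff to Row = 3
Minimum is 3, achieved by column Z.
Minimax strategy: Z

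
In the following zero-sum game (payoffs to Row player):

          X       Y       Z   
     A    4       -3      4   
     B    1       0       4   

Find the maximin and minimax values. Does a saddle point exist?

Maximin = 0, Minimax = 0, Saddle: True

Work:
Row minimums: [-3, 0] → maximin = 0
Column maximums: [4, 0, 4] → minimax = 0
Saddle point exists! Game value = 0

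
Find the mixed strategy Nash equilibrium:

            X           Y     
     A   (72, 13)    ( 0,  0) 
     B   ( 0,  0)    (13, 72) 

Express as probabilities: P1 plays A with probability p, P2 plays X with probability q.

p = 0.8471, q = 0.1529

Work:
Find probabilities that make opponent indifferent:
P2 chooses q to make P1 indifferent between A and B
P1 chooses p to make P2 indifferent between X and Y
Mixed NE: P1 plays (A: 0.8471, B: 0.1529), P2 plays (X: 0.1529, Y: 0.8471)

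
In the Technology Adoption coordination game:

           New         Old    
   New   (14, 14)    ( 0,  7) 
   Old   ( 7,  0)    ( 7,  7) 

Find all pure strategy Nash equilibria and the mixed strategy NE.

Pure NE: (New, New) and (Old, Old); Mixed NE: p = 0.5, q = 0.5

Work:
Check pure NE:
(New, New): (14, 14) - no unilateral deviation beneficial
(Old, Old): (7, 7) - no unilateral deviation beneficial
Mixed NE: P1 plays New with p = 0.5, P2 plays New with q = 0.5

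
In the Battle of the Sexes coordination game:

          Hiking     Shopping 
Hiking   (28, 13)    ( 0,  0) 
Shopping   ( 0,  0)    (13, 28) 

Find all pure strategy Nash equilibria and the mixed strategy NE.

Pure NE: (Hiking, Hiking) and (Shopping, Shopping); Mixed NE: p = 0.6829, q = 0.3171

Work:
Check pure NE:
(Hiking, Hiking): (28, 13) - no unilateral deviation beneficial
(Shopping, Shopping): (13, 28) - no unilateral deviation beneficial
Mixed NE: P1 plays Hiking with p = 0.6829, P2 plays Hiking with q = 0.3171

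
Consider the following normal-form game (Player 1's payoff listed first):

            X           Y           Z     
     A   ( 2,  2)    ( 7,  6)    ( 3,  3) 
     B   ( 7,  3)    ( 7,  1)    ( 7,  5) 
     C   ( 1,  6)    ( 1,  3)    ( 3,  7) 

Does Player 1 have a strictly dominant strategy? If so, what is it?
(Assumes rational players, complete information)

No strictly dominant strategy exists for Player 1

Work:
A strategy strictly dominates another if it gives a strictly higher payoff against every opponent action. Compare each pair of P1's strategies column-by-column:
  A vs B: [2 vs 7, 7 vs 7, 3 vs 7] → A does not strictly dominate B (column X: 2 ≤ 7)
  A vs C: [2 vs 1, 7 vs 1, 3 vs 3] → A does not strictly dominate C (column Z: 3 ≤ 3)
  B vs A: [7 vs 2, 7 vs 7, 7 vs 3] → B does not strictly dominate A (column Y: 7 ≤ 7)
  B vs C: [7 vs 1, 7 vs 1, 7 vs 3] → B strictly dominates C
  C vs A: [1 vs 2, 1 vs 7, 3 vs 3] → C does not strictly dominate A (column X: 1 ≤ 2)
  C vs B: [1 vs 7, 1 vs 7, 3 vs 7] → C does not strictly dominate B (column X: 1 ≤ 7)
No single strategy strictly dominates all others → no strictly dominant strategy.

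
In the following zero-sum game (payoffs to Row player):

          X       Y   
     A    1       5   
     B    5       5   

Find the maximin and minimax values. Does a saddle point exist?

Maximin = 5, Minimax = 5, Saddle: True

Work:
Row minimums: [1, 5] → maximin = 5
Column maximums: [5, 5] → minimax = 5
Saddle point exists! Game value = 5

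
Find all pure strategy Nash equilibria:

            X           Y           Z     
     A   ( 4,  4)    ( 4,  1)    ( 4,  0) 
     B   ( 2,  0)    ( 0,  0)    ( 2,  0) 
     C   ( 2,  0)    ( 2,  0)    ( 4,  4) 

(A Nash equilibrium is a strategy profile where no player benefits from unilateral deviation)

Nash equilibrium: (A, X), (C, Z)

Work:
Best responses:
  P1 vs X: payoffs [4, 2, 2] → best response A (payoff 4)
  P1 vs Y: payoffs [4, 0, 2] → best response A (payoff 4)
  P1 vs Z: payoffs [4, 2, 4] → best response A/C (payoff 4)
  P2 vs A: payoffs [4, 1, 0] → best response X (payoff 4)
  P2 vs B: payoffs [0, 0, 0] → best response X/Y/Z (payoff 0)
  P2 vs C: payoffs [0, 0, 4] → best response Z (payoff 4)
Mutual best responses: (A,X), (C,Z) → Nash equilibria.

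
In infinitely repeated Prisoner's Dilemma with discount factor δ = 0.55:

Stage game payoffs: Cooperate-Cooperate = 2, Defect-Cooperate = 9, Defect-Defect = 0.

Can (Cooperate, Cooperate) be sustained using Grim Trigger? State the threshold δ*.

δ* = 0.7778; since δ = 0.55 < 0.7778, cooperation cannot be sustained

Work:
For Grim Trigger:
Cooperate forever: 2/(1-δ)
Defect then punished: 9 + 0·δ/(1-δ)
Need: 2/(1-δ) ≥ 9 + 0·δ/(1-δ)
Solving: δ ≥ (T-R)/(T-P) = (9-2)/(9-0) = 0.7778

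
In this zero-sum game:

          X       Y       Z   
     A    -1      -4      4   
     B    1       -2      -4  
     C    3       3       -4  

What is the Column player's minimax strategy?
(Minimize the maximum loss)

Column should play X or Y (all achieve the minimum), value = 3

Work:
Column player minimizes Row's maximum payoff:
Column X: max payoff to Row = 3
Column Y: max payoff to Row = 3
Column Z: max payoff to Row = 4
Minimum is 3, achieved by columns X, Y (tied).
Each of X or Y is a minimax strategy.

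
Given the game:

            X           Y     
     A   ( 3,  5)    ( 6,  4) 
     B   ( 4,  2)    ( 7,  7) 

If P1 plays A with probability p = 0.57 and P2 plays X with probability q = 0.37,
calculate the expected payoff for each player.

E[P1] = 5.32, E[P2] = 4.7054

Work:
E[P1] = p·q·π₁(A,X) + p·(1-q)·π₁(A,Y) + (1-p)·q·π₁(B,X) + (1-p)·(1-q)·π₁(B,Y)
= 0.57·0.37·3 + 0.57·0.63·6 + 0.43·0.37·4 + 0.43·0.63·7
= 5.32

E[P2] = 4.7054 (similar calculation)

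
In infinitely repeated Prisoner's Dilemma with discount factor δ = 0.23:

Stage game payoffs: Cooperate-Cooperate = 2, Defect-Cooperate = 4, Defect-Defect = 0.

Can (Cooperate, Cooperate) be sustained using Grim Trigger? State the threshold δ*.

δ* = 0.5; since δ = 0.23 < 0.5, cooperation cannot be sustained

Work:
For Grim Trigger:
Cooperate forever: 2/(1-δ)
Defect then punished: 4 + 0·δ/(1-δ)
Need: 2/(1-δ) ≥ 4 + 0·δ/(1-δ)
Solving: δ ≥ (T-R)/(T-P) = (4-2)/(4-0) = 0.5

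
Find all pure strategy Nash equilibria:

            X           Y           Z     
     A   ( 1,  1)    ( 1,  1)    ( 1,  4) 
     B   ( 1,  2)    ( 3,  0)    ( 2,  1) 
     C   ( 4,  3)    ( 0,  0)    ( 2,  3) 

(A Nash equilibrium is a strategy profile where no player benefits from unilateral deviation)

Nash equilibrium: (C, X), (C, Z)

Work:
Best responses:
  P1 vs X: payoffs [1, 1, 4] → best response C (payoff 4)
  P1 vs Y: payoffs [1, 3, 0] → best response B (payoff 3)
  P1 vs Z: payoffs [1, 2, 2] → best response B/C (payoff 2)
  P2 vs A: payoffs [1, 1, 4] → best response Z (payoff 4)
  P2 vs B: payoffs [2, 0, 1] → best response X (payoff 2)
  P2 vs C: payoffs [3, 0, 3] → best response X/Z (payoff 3)
Mutual best responses: (C,X), (C,Z) → Nash equilibria.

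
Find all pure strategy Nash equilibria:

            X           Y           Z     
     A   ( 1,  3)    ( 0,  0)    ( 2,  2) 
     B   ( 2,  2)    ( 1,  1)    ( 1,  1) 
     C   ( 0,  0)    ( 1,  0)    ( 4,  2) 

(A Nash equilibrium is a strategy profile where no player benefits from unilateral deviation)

Nash equilibrium: (B, X), (C, Z)

Work:
Best responses:
  P1 vs X: payoffs [1, 2, 0] → best response B (payoff 2)
  P1 vs Y: payoffs [0, 1, 1] → best response B/C (payoff 1)
  P1 vs Z: payoffs [2, 1, 4] → best response C (payoff 4)
  P2 vs A: payoffs [3, 0, 2] → best response X (payoff 3)
  P2 vs B: payoffs [2, 1, 1] → best response X (payoff 2)
  P2 vs C: payoffs [0, 0, 2] → best response Z (payoff 2)
Mutual best responses: (B,X), (C,Z) → Nash equilibria.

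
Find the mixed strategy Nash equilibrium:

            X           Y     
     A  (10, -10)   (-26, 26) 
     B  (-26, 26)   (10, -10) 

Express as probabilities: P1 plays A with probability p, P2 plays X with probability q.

p = 0.5, q = 0.5

Work:
Find probabilities that make opponent indifferent:
P2 chooses q to make P1 indifferent between A and B
P1 chooses p to make P2 indifferent between X and Y
Mixed NE: P1 plays (A: 0.5, B: 0.5), P2 plays (X: 0.5, Y: 0.5)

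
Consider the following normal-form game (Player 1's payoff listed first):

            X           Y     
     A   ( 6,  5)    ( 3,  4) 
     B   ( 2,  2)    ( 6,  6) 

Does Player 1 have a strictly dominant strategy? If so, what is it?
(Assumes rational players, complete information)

No strictly dominant strategy exists for Player 1

Work:
A strategy strictly dominates another if it gives a strictly higher payoff against every opponent action. Compare each pair of P1's strategies column-by-column:
  A vs B: [6 vs 2, 3 vs 6] → A does not strictly dominate B (column Y: 3 ≤ 6)
  B vs A: [2 vs 6, 6 vs 3] → B does not strictly dominate A (column X: 2 ≤ 6)
No single strategy strictly dominates all others → no strictly dominant strategy.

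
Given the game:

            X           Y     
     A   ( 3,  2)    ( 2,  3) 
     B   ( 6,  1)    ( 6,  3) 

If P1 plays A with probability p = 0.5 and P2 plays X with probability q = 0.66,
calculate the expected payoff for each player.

E[P1] = 4.33, E[P2] = 2.01

Work:
E[P1] = p·q·π₁(A,X) + p·(1-q)·π₁(A,Y) + (1-p)·q·π₁(B,X) + (1-p)·(1-q)·π₁(B,Y)
= 0.5·0.66·3 + 0.5·0.34·2 + 0.5·0.66·6 + 0.5·0.34·6
= 4.33

E[P2] = 2.01 (similar calculation)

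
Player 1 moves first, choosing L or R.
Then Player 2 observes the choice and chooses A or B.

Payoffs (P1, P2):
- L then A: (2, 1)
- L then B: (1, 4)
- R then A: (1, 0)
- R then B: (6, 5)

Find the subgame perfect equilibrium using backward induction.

P1 plays R, P2 plays B after L and B after R; Payoff (6, 5)

Work:
Backward induction:
After L: P2 chooses B → P1 gets 1
After R: P2 chooses B → P1 gets 6
P1 chooses R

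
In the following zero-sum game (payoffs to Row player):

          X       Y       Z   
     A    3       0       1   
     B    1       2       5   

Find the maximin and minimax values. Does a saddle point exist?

Maximin = 1, Minimax = 2, Saddle: False

Work:
Row minimums: [0, 1] → maximin = 1
Column maximums: [3, 2, 5] → minimax = 2
No saddle point (maximin ≠ minimax). Mixed strategy needed.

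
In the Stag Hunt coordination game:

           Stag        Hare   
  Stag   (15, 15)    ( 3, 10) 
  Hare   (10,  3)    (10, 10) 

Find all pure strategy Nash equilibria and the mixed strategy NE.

Pure NE: (Stag, Stag) and (Hare, Hare); Mixed NE: p = 0.5833, q = 0.5833

Work:
Check pure NE:
(Stag, Stag): (15, 15) - no unilateral deviation beneficial
(Hare, Hare): (10, 10) - no unilateral deviation beneficial
Mixed NE: P1 plays Stag with p = 0.5833, P2 plays Stag with q = 0.5833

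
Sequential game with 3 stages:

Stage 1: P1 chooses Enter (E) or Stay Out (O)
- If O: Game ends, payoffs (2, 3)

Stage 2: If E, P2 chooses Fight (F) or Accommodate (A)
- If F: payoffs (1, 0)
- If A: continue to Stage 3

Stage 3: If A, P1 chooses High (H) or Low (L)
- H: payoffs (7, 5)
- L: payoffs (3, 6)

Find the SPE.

SPE: (E, A, H); Outcome (7, 5)

Work:
Stage 3: P1 chooses H (7 vs 3)
Stage 2: P2: F->0, A->5 (anticipating H). Choose A
Stage 1: P1: O->2, E->7 (anticipating A, H). Choose E
SPE path: E -> A -> H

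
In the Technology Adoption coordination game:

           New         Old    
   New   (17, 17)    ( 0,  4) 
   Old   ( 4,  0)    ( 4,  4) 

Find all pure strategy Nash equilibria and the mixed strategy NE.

Pure NE: (New, New) and (Old, Old); Mixed NE: p = 0.2353, q = 0.2353

Work:
Check pure NE:
(New, New): (17, 17) - no unilateral deviation beneficial
(Old, Old): (4, 4) - no unilateral deviation beneficial
Mixed NE: P1 plays New with p = 0.2353, P2 plays New with q = 0.2353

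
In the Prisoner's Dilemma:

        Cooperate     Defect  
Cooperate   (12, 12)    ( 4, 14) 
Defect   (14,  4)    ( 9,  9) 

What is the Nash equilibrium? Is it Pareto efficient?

(Defect, Defect) is NE; not Pareto efficient

Work:
Defect dominates Cooperate for both players:
If P2 cooperates: Defect (14) > Cooperate (12)
If P2 defects: Defect (9) > Cooperate (4)
NE: (Defect, Defect) with payoff (9, 9)
But (Cooperate, Cooperate) = (12, 12) Pareto dominates (9, 9)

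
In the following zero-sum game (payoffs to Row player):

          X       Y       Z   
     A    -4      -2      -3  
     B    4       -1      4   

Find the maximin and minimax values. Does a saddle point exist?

Maximin = -1, Minimax = -1, Saddle: True

Work:
Row minimums: [-4, -1] → maximin = -1
Column maximums: [4, -1, 4] → minimax = -1
Saddle point exists! Game value = -1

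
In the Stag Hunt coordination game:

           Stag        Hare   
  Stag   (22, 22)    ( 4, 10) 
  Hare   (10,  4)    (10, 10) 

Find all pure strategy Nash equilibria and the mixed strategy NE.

Pure NE: (Stag, Stag) and (Hare, Hare); Mixed NE: p = 0.3333, q = 0.3333

Work:
Check pure NE:
(Stag, Stag): (22, 22) - no unilateral deviation beneficial
(Hare, Hare): (10, 10) - no unilateral deviation beneficial
Mixed NE: P1 plays Stag with p = 0.3333, P2 plays Stag with q = 0.3333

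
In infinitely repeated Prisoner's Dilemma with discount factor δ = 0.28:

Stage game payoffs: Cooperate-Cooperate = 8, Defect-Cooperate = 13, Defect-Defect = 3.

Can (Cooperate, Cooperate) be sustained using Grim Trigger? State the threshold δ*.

δ* = 0.5; since δ = 0.28 < 0.5, cooperation cannot be sustained

Work:
For Grim Trigger:
Cooperate forever: 8/(1-δ)
Defect then punished: 13 + 3·δ/(1-δ)
Need: 8/(1-δ) ≥ 13 + 3·δ/(1-δ)
Solving: δ ≥ (T-R)/(T-P) = (13-8)/(13-3) = 0.5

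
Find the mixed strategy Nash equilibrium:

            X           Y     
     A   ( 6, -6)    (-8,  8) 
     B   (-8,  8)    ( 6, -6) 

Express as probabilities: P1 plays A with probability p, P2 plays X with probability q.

p = 0.5, q = 0.5

Work:
Find probabilities that make opponent indifferent:
P2 chooses q to make P1 indifferent between A and B
P1 chooses p to make P2 indifferent between X and Y
Mixed NE: P1 plays (A: 0.5, B: 0.5), P2 plays (X: 0.5, Y: 0.5)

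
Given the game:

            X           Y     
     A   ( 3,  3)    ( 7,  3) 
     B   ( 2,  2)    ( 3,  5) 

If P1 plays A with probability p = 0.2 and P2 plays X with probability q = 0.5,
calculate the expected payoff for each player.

E[P1] = 3.0, E[P2] = 3.4

Work:
E[P1] = p·q·π₁(A,X) + p·(1-q)·π₁(A,Y) + (1-p)·q·π₁(B,X) + (1-p)·(1-q)·π₁(B,Y)
= 0.2·0.5·3 + 0.2·0.5·7 + 0.8·0.5·2 + 0.8·0.5·3
= 3.0

E[P2] = 3.4 (similar calculation)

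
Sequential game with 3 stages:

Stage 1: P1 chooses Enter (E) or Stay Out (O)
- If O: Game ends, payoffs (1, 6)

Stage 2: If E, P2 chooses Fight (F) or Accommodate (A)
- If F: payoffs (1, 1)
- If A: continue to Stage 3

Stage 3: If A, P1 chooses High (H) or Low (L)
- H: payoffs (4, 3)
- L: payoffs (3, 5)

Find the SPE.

SPE: (E, A, H); Outcome (4, 3)

Work:
Stage 3: P1 chooses H (4 vs 3)
Stage 2: P2: F->1, A->3 (anticipating H). Choose A
Stage 1: P1: O->1, E->4 (anticipating A, H). Choose E
SPE path: E -> A -> H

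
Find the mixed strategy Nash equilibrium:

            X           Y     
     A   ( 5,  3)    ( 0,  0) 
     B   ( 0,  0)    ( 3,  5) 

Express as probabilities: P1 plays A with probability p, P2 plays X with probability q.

p = 0.625, q = 0.375

Work:
Find probabilities that make opponent indifferent:
P2 chooses q to make P1 indifferent between A and B
P1 chooses p to make P2 indifferent between X and Y
Mixed NE: P1 plays (A: 0.625, B: 0.375), P2 plays (X: 0.375, Y: 0.625)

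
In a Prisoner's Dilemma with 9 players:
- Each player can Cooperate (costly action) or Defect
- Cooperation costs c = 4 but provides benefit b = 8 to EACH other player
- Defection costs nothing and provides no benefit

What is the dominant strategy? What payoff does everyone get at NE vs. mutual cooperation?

Dominant: Defect; NE payoff = 0; Coop payoff = 60

Work:
Defect dominates (saves cost c = 4, benefit to others is external)
NE: All defect → everyone gets 0
If all cooperate: each receives (8)×8 - 4 = 60
Social dilemma: 60 > 0 but NE gives 0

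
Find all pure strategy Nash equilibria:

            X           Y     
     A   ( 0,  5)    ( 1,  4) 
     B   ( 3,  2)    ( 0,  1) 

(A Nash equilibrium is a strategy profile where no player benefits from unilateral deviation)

Nash equilibrium: (B, X)

Work:
Best responses:
  P1 vs X: payoffs [0, 3] → best response B (payoff 3)
  P1 vs Y: payoffs [1, 0] → best response A (payoff 1)
  P2 vs A: payoffs [5, 4] → best response X (payoff 5)
  P2 vs B: payoffs [2, 1] → best response X (payoff 2)
Mutual best responses: (B,X) → Nash equilibria.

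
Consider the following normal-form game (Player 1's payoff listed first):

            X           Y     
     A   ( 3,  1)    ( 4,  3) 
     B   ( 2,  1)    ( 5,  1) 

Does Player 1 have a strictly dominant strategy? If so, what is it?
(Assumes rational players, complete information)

No strictly dominant strategy exists for Player 1

Work:
A strategy strictly dominates another if it gives a strictly higher payoff against every opponent action. Compare each pair of P1's strategies column-by-column:
  A vs B: [3 vs 2, 4 vs 5] → A does not strictly dominate B (column Y: 4 ≤ 5)
  B vs A: [2 vs 3, 5 vs 4] → B does not strictly dominate A (column X: 2 ≤ 3)
No single strategy strictly dominates all others → no strictly dominant strategy.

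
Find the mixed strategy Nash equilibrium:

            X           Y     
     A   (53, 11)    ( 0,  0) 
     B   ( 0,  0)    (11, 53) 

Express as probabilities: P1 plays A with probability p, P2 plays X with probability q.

p = 0.8281, q = 0.1719

Work:
Find probabilities that make opponent indifferent:
P2 chooses q to make P1 indifferent between A and B
P1 chooses p to make P2 indifferent between X and Y
Mixed NE: P1 plays (A: 0.8281, B: 0.1719), P2 plays (X: 0.1719, Y: 0.8281)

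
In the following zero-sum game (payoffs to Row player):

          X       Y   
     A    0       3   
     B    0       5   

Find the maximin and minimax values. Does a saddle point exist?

Maximin = 0, Minimax = 0, Saddle: True

Work:
Row minimums: [0, 0] → maximin = 0
Column maximums: [0, 5] → minimax = 0
Saddle point exists! Game value = 0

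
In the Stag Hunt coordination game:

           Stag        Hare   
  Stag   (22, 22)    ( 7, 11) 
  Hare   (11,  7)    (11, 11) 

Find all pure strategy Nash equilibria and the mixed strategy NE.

Pure NE: (Stag, Stag) and (Hare, Hare); Mixed NE: p = 0.2667, q = 0.2667

Work:
Check pure NE:
(Stag, Stag): (22, 22) - no unilateral deviation beneficial
(Hare, Hare): (11, 11) - no unilateral deviation beneficial
Mixed NE: P1 plays Stag with p = 0.2667, P2 plays Stag with q = 0.2667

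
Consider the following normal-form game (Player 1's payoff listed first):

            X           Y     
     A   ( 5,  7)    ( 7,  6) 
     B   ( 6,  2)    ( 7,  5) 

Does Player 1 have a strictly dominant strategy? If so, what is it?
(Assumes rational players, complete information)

No strictly dominant strategy exists for Player 1

Work:
A strategy strictly dominates another if it gives a strictly higher payoff against every opponent action. Compare each pair of P1's strategies column-by-column:
  A vs B: [5 vs 6, 7 vs 7] → A does not strictly dominate B (column X: 5 ≤ 6)
  B vs A: [6 vs 5, 7 vs 7] → B does not strictly dominate A (column Y: 7 ≤ 7)
No single strategy strictly dominates all others → no strictly dominant strategy.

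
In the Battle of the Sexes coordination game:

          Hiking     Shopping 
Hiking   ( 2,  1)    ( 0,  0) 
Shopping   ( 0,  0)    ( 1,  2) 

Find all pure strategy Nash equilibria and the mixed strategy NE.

Pure NE: (Hiking, Hiking) and (Shopping, Shopping); Mixed NE: p = 0.6667, q = 0.3333

Work:
Check pure NE:
(Hiking, Hiking): (2, 1) - no unilateral deviation beneficial
(Shopping, Shopping): (1, 2) - no unilateral deviation beneficial
Mixed NE: P1 plays Hiking with p = 0.6667, P2 plays Hiking with q = 0.3333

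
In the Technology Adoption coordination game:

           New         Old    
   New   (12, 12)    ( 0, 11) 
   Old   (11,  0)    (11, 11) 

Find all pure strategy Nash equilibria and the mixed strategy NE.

Pure NE: (New, New) and (Old, Old); Mixed NE: p = 0.9167, q = 0.9167

Work:
Check pure NE:
(New, New): (12, 12) - no unilateral deviation beneficial
(Old, Old): (11, 11) - no unilateral deviation beneficial
Mixed NE: P1 plays New with p = 0.9167, P2 plays New with q = 0.9167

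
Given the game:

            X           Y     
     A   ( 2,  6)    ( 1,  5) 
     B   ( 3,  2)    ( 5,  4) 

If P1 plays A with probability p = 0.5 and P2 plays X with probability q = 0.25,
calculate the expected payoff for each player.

E[P1] = 2.875, E[P2] = 4.375

Work:
E[P1] = p·q·π₁(A,X) + p·(1-q)·π₁(A,Y) + (1-p)·q·π₁(B,X) + (1-p)·(1-q)·π₁(B,Y)
= 0.5·0.25·2 + 0.5·0.75·1 + 0.5·0.25·3 + 0.5·0.75·5
= 2.875

E[P2] = 4.375 (similar calculation)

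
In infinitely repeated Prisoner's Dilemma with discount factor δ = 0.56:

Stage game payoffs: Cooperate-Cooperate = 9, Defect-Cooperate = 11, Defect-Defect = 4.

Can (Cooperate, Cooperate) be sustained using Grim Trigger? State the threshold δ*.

δ* = 0.2857; since δ = 0.56 ≥ 0.2857, cooperation can be sustained

Work:
For Grim Trigger:
Cooperate forever: 9/(1-δ)
Defect then punished: 11 + 4·δ/(1-δ)
Need: 9/(1-δ) ≥ 11 + 4·δ/(1-δ)
Solving: δ ≥ (T-R)/(T-P) = (11-9)/(11-4) = 0.2857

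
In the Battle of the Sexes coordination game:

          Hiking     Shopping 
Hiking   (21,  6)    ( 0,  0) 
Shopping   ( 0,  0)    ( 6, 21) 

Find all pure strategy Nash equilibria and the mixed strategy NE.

Pure NE: (Hiking, Hiking) and (Shopping, Shopping); Mixed NE: p = 0.7778, q = 0.2222

Work:
Check pure NE:
(Hiking, Hiking): (21, 6) - no unilateral deviation beneficial
(Shopping, Shopping): (6, 21) - no unilateral deviation beneficial
Mixed NE: P1 plays Hiking with p = 0.7778, P2 plays Hiking with q = 0.2222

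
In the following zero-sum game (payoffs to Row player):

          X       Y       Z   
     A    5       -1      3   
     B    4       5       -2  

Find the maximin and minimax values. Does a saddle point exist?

Maximin = -1, Minimax = 3, Saddle: False

Work:
Row minimums: [-1, -2] → maximin = -1
Column maximums: [5, 5, 3] → minimax = 3
No saddle point (maximin ≠ minimax). Mixed strategy needed.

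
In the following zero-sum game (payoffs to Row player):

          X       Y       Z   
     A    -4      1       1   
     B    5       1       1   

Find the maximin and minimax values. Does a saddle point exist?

Maximin = 1, Minimax = 1, Saddle: True

Work:
Row minimums: [-4, 1] → maximin = 1
Column maximums: [5, 1, 1] → minimax = 1
Saddle point exists! Game value = 1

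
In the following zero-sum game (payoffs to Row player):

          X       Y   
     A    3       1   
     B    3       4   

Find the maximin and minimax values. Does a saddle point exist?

Maximin = 3, Minimax = 3, Saddle: True

Work:
Row minimums: [1, 3] → maximin = 3
Column maximums: [3, 4] → minimax = 3
Saddle point exists! Game value = 3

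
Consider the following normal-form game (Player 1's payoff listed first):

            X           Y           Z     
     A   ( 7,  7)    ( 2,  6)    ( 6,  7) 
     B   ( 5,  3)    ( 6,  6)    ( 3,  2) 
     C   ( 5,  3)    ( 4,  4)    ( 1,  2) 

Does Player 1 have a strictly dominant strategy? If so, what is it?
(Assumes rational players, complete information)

No strictly dominant strategy exists for Player 1

Work:
A strategy strictly dominates another if it gives a strictly higher payoff against every opponent action. Compare each pair of P1's strategies column-by-column:
  A vs B: [7 vs 5, 2 vs 6, 6 vs 3] → A does not strictly dominate B (column Y: 2 ≤ 6)
  A vs C: [7 vs 5, 2 vs 4, 6 vs 1] → A does not strictly dominate C (column Y: 2 ≤ 4)
  B vs A: [5 vs 7, 6 vs 2, 3 vs 6] → B does not strictly dominate A (column X: 5 ≤ 7)
  B vs C: [5 vs 5, 6 vs 4, 3 vs 1] → B does not strictly dominate C (column X: 5 ≤ 5)
  C vs A: [5 vs 7, 4 vs 2, 1 vs 6] → C does not strictly dominate A (column X: 5 ≤ 7)
  C vs B: [5 vs 5, 4 vs 6, 1 vs 3] → C does not strictly dominate B (column X: 5 ≤ 5)
No single strategy strictly dominates all others → no strictly dominant strategy.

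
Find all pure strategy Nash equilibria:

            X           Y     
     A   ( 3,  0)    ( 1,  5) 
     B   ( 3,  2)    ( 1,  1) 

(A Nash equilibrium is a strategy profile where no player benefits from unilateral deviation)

Nash equilibrium: (A, Y), (B, X)

Work:
Best responses:
  P1 vs X: payoffs [3, 3] → best response A/B (payoff 3)
  P1 vs Y: payoffs [1, 1] → best response A/B (payoff 1)
  P2 vs A: payoffs [0, 5] → best response Y (payoff 5)
  P2 vs B: payoffs [2, 1] → best response X (payoff 2)
Mutual best responses: (A,Y), (B,X) → Nash equilibria.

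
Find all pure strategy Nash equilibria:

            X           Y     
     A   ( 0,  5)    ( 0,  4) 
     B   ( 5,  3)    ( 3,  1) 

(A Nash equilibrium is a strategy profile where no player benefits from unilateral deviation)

Nash equilibrium: (B, X)

Work:
Best responses:
  P1 vs X: payoffs [0, 5] → best response B (payoff 5)
  P1 vs Y: payoffs [0, 3] → best response B (payoff 3)
  P2 vs A: payoffs [5, 4] → best response X (payoff 5)
  P2 vs B: payoffs [3, 1] → best response X (payoff 3)
Mutual best responses: (B,X) → Nash equilibria.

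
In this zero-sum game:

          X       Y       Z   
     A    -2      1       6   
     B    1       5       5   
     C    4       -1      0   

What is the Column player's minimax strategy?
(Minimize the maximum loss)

Column should play X, value = 4

Work:
Column player minimizes Row's maximum payoff:
Column X: max payoff to Row = 4
Column Y: max payoff to Row = 5
Column Z: max payoff to Row = 6
Minimum is 4, achieved by column X.
Minimax strategy: X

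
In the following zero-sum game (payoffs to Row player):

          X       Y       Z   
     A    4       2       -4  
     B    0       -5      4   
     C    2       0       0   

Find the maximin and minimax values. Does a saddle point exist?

Maximin = 0, Minimax = 2, Saddle: False

Work:
Row minimums: [-4, -5, 0] → maximin = 0
Column maximums: [4, 2, 4] → minimax = 2
No saddle point (maximin ≠ minimax). Mixed strategy needed.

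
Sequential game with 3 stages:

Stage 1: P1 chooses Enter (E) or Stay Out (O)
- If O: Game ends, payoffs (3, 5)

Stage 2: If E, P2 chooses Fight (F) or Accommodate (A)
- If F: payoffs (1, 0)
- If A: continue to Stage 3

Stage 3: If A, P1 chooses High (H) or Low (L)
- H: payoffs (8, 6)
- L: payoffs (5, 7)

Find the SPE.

SPE: (E, A, H); Outcome (8, 6)

Work:
Stage 3: P1 chooses H (8 vs 5)
Stage 2: P2: F->0, A->6 (anticipating H). Choose A
Stage 1: P1: O->3, E->8 (anticipating A, H). Choose E
SPE path: E -> A -> H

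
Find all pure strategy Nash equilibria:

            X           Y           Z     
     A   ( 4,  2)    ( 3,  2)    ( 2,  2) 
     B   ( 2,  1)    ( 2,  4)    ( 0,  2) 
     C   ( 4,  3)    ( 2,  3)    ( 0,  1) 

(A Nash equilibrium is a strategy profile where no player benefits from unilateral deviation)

Nash equilibrium: (A, X), (A, Y), (A, Z), (C, X)

Work:
Best responses:
  P1 vs X: payoffs [4, 2, 4] → best response A/C (payoff 4)
  P1 vs Y: payoffs [3, 2, 2] → best response A (payoff 3)
  P1 vs Z: payoffs [2, 0, 0] → best response A (payoff 2)
  P2 vs A: payoffs [2, 2, 2] → best response X/Y/Z (payoff 2)
  P2 vs B: payoffs [1, 4, 2] → best response Y (payoff 4)
  P2 vs C: payoffs [3, 3, 1] → best response X/Y (payoff 3)
Mutual best responses: (A,X), (A,Y), (A,Z), (C,X) → Nash equilibria.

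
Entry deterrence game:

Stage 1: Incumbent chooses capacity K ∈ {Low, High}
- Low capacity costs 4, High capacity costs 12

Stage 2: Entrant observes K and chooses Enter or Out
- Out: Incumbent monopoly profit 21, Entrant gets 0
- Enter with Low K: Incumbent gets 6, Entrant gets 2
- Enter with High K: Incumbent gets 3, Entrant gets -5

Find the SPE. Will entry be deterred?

SPE: (High, Enter|Low, Out|High); Entry deterred. Incumbent net profit = 9

Work:
After Low K: Entrant enters (2 > 0)
After High K: Entrant stays out (-5 < 0)
Incumbent: Low → 6−4=2, High → 21−12=9
Incumbent chooses High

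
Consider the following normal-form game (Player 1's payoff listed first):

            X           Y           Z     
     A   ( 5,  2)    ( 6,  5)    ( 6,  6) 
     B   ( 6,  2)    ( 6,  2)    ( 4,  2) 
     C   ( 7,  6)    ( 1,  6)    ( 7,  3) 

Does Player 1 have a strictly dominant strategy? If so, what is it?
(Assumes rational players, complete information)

No strictly dominant strategy exists for Player 1

Work:
A strategy strictly dominates another if it gives a strictly higher payoff against every opponent action. Compare each pair of P1's strategies column-by-column:
  A vs B: [5 vs 6, 6 vs 6, 6 vs 4] → A does not strictly dominate B (column X: 5 ≤ 6)
  A vs C: [5 vs 7, 6 vs 1, 6 vs 7] → A does not strictly dominate C (column X: 5 ≤ 7)
  B vs A: [6 vs 5, 6 vs 6, 4 vs 6] → B does not strictly dominate A (column Y: 6 ≤ 6)
  B vs C: [6 vs 7, 6 vs 1, 4 vs 7] → B does not strictly dominate C (column X: 6 ≤ 7)
  C vs A: [7 vs 5, 1 vs 6, 7 vs 6] → C does not strictly dominate A (column Y: 1 ≤ 6)
  C vs B: [7 vs 6, 1 vs 6, 7 vs 4] → C does not strictly dominate B (column Y: 1 ≤ 6)
No single strategy strictly dominates all others → no strictly dominant strategy.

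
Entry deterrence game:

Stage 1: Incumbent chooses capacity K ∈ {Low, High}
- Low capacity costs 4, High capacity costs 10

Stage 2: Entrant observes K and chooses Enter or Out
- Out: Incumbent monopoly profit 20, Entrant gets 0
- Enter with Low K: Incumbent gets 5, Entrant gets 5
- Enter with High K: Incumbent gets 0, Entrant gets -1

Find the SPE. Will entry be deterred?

SPE: (High, Enter|Low, Out|High); Entry deterred. Incumbent net profit = 10

Work:
After Low K: Entrant enters (5 > 0)
After High K: Entrant stays out (-1 < 0)
Incumbent: Low → 5−4=1, High → 20−10=10
Incumbent chooses High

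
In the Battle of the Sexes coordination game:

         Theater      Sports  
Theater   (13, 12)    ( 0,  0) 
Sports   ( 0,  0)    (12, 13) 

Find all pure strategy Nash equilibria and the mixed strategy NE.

Pure NE: (Theater, Theater) and (Sports, Sports); Mixed NE: p = 0.52, q = 0.48

Work:
Check pure NE:
(Theater, Theater): (13, 12) - no unilateral deviation beneficial
(Sports, Sports): (12, 13) - no unilateral deviation beneficial
Mixed NE: P1 plays Theater with p = 0.52, P2 plays Theater with q = 0.48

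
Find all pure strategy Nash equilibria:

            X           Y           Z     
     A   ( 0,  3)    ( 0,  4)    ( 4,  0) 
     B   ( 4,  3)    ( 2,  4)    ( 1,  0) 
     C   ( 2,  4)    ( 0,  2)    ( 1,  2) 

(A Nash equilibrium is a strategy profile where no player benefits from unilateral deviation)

Nash equilibrium: (B, Y)

Work:
Best responses:
  P1 vs X: payoffs [0, 4, 2] → best response B (payoff 4)
  P1 vs Y: payoffs [0, 2, 0] → best response B (payoff 2)
  P1 vs Z: payoffs [4, 1, 1] → best response A (payoff 4)
  P2 vs A: payoffs [3, 4, 0] → best response Y (payoff 4)
  P2 vs B: payoffs [3, 4, 0] → best response Y (payoff 4)
  P2 vs C: payoffs [4, 2, 2] → best response X (payoff 4)
Mutual best responses: (B,Y) → Nash equilibria.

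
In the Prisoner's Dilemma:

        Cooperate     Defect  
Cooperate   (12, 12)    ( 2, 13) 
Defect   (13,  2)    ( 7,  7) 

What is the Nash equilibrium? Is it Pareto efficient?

(Defect, Defect) is NE; not Pareto efficient

Work:
Defect dominates Cooperate for both players:
If P2 cooperates: Defect (13) > Cooperate (12)
If P2 defects: Defect (7) > Cooperate (2)
NE: (Defect, Defect) with payoff (7, 7)
But (Cooperate, Cooperate) = (12, 12) Pareto dominates (7, 7)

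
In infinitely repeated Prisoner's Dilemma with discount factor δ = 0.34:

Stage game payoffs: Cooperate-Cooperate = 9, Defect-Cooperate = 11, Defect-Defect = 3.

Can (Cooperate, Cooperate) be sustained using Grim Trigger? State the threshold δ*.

δ* = 0.25; since δ = 0.34 ≥ 0.25, cooperation can be sustained

Work:
For Grim Trigger:
Cooperate forever: 9/(1-δ)
Defect then punished: 11 + 3·δ/(1-δ)
Need: 9/(1-δ) ≥ 11 + 3·δ/(1-δ)
Solving: δ ≥ (T-R)/(T-P) = (11-9)/(11-3) = 0.25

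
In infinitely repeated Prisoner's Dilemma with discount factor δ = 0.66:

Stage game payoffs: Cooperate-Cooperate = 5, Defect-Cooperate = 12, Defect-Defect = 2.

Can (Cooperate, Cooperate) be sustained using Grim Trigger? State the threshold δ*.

δ* = 0.7; since δ = 0.66 < 0.7, cooperation cannot be sustained

Work:
For Grim Trigger:
Cooperate forever: 5/(1-δ)
Defect then punished: 12 + 2·δ/(1-δ)
Need: 5/(1-δ) ≥ 12 + 2·δ/(1-δ)
Solving: δ ≥ (T-R)/(T-P) = (12-5)/(12-2) = 0.7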